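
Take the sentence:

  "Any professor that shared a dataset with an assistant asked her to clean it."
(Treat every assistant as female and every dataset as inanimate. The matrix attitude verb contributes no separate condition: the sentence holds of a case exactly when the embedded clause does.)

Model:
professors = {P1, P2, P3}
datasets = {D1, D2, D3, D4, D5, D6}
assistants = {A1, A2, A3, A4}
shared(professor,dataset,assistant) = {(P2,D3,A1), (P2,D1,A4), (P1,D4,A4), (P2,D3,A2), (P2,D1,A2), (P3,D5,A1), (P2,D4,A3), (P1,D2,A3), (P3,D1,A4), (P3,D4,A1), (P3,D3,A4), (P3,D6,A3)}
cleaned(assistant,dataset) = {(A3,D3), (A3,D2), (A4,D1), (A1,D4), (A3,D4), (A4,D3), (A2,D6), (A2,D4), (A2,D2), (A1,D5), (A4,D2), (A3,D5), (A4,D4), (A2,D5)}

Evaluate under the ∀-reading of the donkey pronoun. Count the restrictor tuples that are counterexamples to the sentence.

"her" takes "an assistant" as antecedent and "it" takes "a dataset"; both are donkey pronouns co-varying with the restrictor.
Strong reading: for every (p,d,a) with shared(p,d,a), cleaned(a,d).
Restrictor triples: (P1,D2,A3)→cleaned(A3,D2) ✓  (P1,D4,A4)→cleaned(A4,D4) ✓  (P2,D1,A2)→cleaned(A2,D1) ✗  (P2,D1,A4)→cleaned(A4,D1) ✓  (P2,D3,A1)→cleaned(A1,D3) ✗  (P2,D3,A2)→cleaned(A2,D3) ✗  (P2,D4,A3)→cleaned(A3,D4) ✓  (P3,D1,A4)→cleaned(A4,D1) ✓  (P3,D3,A4)→cleaned(A4,D3) ✓  (P3,D4,A1)→cleaned(A1,D4) ✓  (P3,D5,A1)→cleaned(A1,D5) ✓  (P3,D6,A3)→cleaned(A3,D6) ✗
Counterexamples (restrictor triples failing the scope): 4.

4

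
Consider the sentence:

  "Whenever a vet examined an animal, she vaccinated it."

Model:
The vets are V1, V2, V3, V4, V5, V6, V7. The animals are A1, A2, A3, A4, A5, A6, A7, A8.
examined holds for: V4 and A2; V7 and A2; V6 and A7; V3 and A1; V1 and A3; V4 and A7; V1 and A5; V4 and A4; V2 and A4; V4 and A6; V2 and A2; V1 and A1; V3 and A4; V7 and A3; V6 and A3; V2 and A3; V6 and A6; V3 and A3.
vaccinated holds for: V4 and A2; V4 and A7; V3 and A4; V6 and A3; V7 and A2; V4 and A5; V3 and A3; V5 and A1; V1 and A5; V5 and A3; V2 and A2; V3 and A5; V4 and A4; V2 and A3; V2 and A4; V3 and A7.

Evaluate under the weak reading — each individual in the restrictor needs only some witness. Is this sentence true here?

True

"it" takes "an animal" as antecedent — a donkey pronoun bound across the clause boundary.
Weak reading: every vet v with some examined-animal has at least one examined-animal a such that vaccinated(v,a).
Per vet: V1:✓  V2:✓  V3:✓  V4:✓  V6:✓  V7:✓
Every vet in the restrictor has a witness.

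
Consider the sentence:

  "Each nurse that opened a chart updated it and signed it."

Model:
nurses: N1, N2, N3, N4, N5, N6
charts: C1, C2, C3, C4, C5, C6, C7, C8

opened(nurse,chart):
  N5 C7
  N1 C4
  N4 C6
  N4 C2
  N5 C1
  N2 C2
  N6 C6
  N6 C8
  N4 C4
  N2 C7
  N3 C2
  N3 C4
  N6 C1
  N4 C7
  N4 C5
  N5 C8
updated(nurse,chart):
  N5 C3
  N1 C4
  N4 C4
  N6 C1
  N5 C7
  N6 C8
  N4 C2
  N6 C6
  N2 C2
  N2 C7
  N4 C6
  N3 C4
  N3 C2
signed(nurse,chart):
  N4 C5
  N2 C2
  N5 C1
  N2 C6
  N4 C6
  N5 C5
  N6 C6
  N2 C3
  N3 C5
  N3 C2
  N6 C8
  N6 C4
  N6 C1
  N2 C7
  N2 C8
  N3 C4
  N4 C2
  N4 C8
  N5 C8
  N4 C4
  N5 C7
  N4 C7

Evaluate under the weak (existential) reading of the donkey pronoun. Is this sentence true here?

False

"it" takes "a chart" as antecedent — a donkey pronoun bound across the clause boundary.
Weak reading: every nurse n with some opened-chart has at least one opened-chart c such that updated(n,c) ∧ signed(n,c).
Per nurse: N1:✗  N2:✓  N3:✓  N4:✓  N5:✓  N6:✓
N1 has no witness among its opened-charts.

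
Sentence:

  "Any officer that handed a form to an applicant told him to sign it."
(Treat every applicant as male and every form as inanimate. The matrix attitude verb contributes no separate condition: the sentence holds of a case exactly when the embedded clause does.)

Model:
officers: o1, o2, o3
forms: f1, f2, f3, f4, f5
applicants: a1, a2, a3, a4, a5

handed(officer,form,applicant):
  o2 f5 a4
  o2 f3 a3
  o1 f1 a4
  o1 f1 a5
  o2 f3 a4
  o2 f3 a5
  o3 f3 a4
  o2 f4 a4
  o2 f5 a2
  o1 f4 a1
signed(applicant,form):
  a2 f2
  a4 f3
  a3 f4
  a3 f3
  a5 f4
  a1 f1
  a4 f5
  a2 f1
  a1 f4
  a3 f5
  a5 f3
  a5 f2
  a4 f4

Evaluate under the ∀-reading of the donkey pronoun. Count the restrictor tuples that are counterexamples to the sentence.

"him" takes "an applicant" as antecedent and "it" takes "a form"; both are donkey pronouns co-varying with the restrictor.
Strong reading: for every (o,f,a) with handed(o,f,a), signed(a,f).
Restrictor triples: (o1,f1,a4)→signed(a4,f1) ✗  (o1,f1,a5)→signed(a5,f1) ✗  (o1,f4,a1)→signed(a1,f4) ✓  (o2,f3,a3)→signed(a3,f3) ✓  (o2,f3,a4)→signed(a4,f3) ✓  (o2,f3,a5)→signed(a5,f3) ✓  (o2,f4,a4)→signed(a4,f4) ✓  (o2,f5,a2)→signed(a2,f5) ✗  (o2,f5,a4)→signed(a4,f5) ✓  (o3,f3,a4)→signed(a4,f3) ✓
Counterexamples (restrictor triples failing the scope): 3.

3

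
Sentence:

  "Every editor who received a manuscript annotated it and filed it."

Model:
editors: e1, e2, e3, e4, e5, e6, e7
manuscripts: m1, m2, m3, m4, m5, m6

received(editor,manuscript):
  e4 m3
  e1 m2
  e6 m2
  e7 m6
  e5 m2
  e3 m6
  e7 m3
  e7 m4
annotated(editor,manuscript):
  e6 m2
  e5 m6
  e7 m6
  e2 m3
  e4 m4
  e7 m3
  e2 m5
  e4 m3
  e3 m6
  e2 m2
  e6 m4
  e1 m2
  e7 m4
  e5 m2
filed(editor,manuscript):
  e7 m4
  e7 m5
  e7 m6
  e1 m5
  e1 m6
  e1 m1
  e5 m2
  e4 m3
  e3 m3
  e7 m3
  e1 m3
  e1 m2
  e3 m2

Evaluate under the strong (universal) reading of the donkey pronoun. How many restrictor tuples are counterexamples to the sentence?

"it" takes "a manuscript" as antecedent — a donkey pronoun bound across the clause boundary.
Strong reading: for every (e,m) with received(e,m), annotated(e,m) ∧ filed(e,m).
Restrictor pairs: (e1,m2) ✓  (e3,m6) ✗  (e4,m3) ✓  (e5,m2) ✓  (e6,m2) ✗  (e7,m3) ✓  (e7,m4) ✓  (e7,m6) ✓
Counterexamples (restrictor pairs failing the scope): 2.

2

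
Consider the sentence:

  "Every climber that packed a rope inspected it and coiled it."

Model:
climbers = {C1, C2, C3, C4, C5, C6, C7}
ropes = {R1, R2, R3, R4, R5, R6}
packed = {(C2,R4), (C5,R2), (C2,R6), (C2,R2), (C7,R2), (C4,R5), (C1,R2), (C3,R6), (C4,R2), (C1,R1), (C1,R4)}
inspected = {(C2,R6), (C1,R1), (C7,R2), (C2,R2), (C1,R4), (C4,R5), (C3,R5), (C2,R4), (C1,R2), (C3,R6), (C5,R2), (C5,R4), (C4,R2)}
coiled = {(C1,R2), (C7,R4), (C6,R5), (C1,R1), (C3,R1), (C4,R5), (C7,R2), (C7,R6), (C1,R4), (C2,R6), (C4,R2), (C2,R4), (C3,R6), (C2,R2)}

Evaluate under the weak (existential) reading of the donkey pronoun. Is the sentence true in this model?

False

"it" takes "a rope" as antecedent — a donkey pronoun bound across the clause boundary.
Weak reading: every climber c with some packed-rope has at least one packed-rope r such that inspected(c,r) ∧ coiled(c,r).
Per climber: C1:✓  C2:✓  C3:✓  C4:✓  C5:✗  C7:✓
C5 has no witness among its packed-ropes.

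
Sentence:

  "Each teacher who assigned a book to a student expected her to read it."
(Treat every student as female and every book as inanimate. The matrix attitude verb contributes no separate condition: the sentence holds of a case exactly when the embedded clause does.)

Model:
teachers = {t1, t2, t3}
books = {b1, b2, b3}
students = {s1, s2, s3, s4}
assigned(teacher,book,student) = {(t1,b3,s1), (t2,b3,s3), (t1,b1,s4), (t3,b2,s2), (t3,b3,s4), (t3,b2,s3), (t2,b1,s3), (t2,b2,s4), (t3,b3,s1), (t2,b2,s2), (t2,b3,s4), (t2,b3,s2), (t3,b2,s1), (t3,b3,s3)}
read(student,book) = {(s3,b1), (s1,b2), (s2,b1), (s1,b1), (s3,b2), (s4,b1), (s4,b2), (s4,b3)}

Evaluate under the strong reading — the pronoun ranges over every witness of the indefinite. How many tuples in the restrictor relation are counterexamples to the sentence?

"her" takes "a student" as antecedent and "it" takes "a book"; both are donkey pronouns co-varying with the restrictor.
Strong reading: for every (t,b,s) with assigned(t,b,s), read(s,b).
Restrictor triples: (t1,b1,s4)→read(s4,b1) ✓  (t1,b3,s1)→read(s1,b3) ✗  (t2,b1,s3)→read(s3,b1) ✓  (t2,b2,s2)→read(s2,b2) ✗  (t2,b2,s4)→read(s4,b2) ✓  (t2,b3,s2)→read(s2,b3) ✗  (t2,b3,s3)→read(s3,b3) ✗  (t2,b3,s4)→read(s4,b3) ✓  (t3,b2,s1)→read(s1,b2) ✓  (t3,b2,s2)→read(s2,b2) ✗  (t3,b2,s3)→read(s3,b2) ✓  (t3,b3,s1)→read(s1,b3) ✗  (t3,b3,s3)→read(s3,b3) ✗  (t3,b3,s4)→read(s4,b3) ✓
Counterexamples (restrictor triples failing the scope): 7.

7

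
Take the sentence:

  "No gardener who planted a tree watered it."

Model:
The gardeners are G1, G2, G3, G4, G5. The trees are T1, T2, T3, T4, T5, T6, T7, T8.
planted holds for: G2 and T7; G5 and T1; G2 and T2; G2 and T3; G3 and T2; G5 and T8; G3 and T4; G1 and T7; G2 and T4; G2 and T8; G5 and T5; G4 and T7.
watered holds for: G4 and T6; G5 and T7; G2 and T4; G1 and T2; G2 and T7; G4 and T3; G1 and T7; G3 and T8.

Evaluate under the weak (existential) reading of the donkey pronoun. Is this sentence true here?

"it" takes "a tree" as antecedent — a donkey pronoun bound across the clause boundary.
Truth condition: for no (g,t) with planted(g,t) does watered(g,t) hold.
Restrictor pairs — does the scope hold? (G1,T7):holds  (G2,T2):fails  (G2,T3):fails  (G2,T4):holds  (G2,T7):holds  (G2,T8):fails  (G3,T2):fails  (G3,T4):fails  (G4,T7):fails  (G5,T1):fails  (G5,T5):fails  (G5,T8):fails
Scope holds for 3 pair(s), so the sentence is false.

False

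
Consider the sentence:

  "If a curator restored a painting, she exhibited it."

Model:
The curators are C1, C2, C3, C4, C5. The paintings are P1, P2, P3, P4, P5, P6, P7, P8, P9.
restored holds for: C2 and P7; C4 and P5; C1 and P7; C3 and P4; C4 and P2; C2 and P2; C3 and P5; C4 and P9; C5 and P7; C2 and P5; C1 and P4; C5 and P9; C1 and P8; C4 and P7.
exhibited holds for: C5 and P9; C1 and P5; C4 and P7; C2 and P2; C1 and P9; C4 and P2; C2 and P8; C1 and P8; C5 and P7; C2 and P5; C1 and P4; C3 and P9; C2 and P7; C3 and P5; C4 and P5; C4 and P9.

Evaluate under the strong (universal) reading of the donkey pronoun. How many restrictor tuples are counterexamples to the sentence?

"it" takes "a painting" as antecedent — a donkey pronoun bound across the clause boundary.
Strong reading: for every (c,p) with restored(c,p), exhibited(c,p).
Restrictor pairs: (C1,P4) ✓  (C1,P7) ✗  (C1,P8) ✓  (C2,P2) ✓  (C2,P5) ✓  (C2,P7) ✓  (C3,P4) ✗  (C3,P5) ✓  (C4,P2) ✓  (C4,P5) ✓  (C4,P7) ✓  (C4,P9) ✓  (C5,P7) ✓  (C5,P9) ✓
Counterexamples (restrictor pairs failing the scope): 2.

2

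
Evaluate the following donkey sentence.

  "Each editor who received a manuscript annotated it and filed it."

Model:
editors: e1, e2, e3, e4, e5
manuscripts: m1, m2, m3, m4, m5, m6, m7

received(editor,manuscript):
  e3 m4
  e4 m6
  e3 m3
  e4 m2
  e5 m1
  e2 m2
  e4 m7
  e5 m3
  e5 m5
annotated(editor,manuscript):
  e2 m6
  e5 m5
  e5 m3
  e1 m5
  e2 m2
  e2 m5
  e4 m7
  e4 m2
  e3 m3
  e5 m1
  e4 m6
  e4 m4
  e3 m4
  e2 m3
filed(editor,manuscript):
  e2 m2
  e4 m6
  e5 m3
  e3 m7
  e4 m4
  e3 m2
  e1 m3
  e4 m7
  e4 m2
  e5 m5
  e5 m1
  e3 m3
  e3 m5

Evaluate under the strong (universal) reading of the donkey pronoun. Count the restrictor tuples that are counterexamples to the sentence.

1

"it" takes "a manuscript" as antecedent — a donkey pronoun bound across the clause boundary.
Strong reading: for every (e,m) with received(e,m), annotated(e,m) ∧ filed(e,m).
Restrictor pairs: (e2,m2) ✓  (e3,m3) ✓  (e3,m4) ✗  (e4,m2) ✓  (e4,m6) ✓  (e4,m7) ✓  (e5,m1) ✓  (e5,m3) ✓  (e5,m5) ✓
Counterexamples (restrictor pairs failing the scope): 1.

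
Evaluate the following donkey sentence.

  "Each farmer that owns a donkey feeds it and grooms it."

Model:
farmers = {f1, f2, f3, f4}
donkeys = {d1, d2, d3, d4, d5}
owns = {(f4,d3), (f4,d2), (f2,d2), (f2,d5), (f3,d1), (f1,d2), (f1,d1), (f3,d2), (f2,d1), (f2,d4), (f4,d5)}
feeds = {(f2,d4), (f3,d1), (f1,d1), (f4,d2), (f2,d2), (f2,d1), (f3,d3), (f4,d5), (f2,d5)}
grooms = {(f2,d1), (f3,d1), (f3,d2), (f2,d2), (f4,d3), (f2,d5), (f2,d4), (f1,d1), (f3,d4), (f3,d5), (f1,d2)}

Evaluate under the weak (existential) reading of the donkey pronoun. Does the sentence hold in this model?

False

"it" takes "a donkey" as antecedent — a donkey pronoun bound across the clause boundary.
Weak reading: every farmer f with some owns-donkey has at least one owns-donkey d such that feeds(f,d) ∧ grooms(f,d).
Per farmer: f1:✓  f2:✓  f3:✓  f4:✗
f4 has no witness among its owns-donkeys.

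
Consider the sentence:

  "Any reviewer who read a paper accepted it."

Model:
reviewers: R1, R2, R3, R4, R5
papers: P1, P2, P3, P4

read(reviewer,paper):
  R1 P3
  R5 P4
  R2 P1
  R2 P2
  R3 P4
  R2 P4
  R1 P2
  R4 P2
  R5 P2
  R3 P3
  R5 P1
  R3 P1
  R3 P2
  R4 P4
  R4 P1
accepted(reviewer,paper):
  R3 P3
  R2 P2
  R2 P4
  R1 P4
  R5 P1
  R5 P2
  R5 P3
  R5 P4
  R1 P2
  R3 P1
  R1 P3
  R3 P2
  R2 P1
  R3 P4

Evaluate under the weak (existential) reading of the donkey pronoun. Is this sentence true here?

"it" takes "a paper" as antecedent — a donkey pronoun bound across the clause boundary.
Weak reading: every reviewer r with some read-paper has at least one read-paper p such that accepted(r,p).
Per reviewer: R1:✓  R2:✓  R3:✓  R4:✗  R5:✓
R4 has no witness among its read-papers.

False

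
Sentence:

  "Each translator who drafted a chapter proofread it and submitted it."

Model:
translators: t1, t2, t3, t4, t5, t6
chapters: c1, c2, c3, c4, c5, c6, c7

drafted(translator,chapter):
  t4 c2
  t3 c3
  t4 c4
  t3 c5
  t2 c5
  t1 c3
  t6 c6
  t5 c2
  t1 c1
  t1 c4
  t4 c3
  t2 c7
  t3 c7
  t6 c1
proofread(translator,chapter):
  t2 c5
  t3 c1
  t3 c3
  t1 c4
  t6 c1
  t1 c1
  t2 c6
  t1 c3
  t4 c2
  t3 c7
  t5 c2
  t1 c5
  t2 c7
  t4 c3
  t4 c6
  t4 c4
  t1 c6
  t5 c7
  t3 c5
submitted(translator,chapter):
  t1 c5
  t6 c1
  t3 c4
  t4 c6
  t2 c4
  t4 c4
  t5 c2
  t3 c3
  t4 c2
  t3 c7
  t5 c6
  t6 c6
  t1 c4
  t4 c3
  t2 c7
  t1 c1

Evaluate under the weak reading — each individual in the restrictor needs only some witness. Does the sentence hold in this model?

True

"it" takes "a chapter" as antecedent — a donkey pronoun bound across the clause boundary.
Weak reading: every translator t with some drafted-chapter has at least one drafted-chapter c such that proofread(t,c) ∧ submitted(t,c).
Per translator: t1:✓  t2:✓  t3:✓  t4:✓  t5:✓  t6:✓
Every translator in the restrictor has a witness.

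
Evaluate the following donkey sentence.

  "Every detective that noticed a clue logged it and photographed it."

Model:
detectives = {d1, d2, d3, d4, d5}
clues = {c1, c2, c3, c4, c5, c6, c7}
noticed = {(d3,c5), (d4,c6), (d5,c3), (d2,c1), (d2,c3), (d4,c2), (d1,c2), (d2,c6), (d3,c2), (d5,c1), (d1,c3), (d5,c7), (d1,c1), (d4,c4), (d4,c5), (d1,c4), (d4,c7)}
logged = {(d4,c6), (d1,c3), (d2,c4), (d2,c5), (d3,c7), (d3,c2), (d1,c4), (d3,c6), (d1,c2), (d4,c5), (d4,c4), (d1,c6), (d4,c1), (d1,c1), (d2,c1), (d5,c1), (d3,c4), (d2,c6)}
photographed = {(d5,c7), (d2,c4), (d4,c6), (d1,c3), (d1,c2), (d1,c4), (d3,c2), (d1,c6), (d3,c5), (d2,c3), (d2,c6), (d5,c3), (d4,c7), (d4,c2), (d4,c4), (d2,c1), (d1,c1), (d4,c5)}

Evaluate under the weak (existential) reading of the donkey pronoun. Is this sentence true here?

False

"it" takes "a clue" as antecedent — a donkey pronoun bound across the clause boundary.
Weak reading: every detective d with some noticed-clue has at least one noticed-clue c such that logged(d,c) ∧ photographed(d,c).
Per detective: d1:✓  d2:✓  d3:✓  d4:✓  d5:✗
d5 has no witness among its noticed-clues.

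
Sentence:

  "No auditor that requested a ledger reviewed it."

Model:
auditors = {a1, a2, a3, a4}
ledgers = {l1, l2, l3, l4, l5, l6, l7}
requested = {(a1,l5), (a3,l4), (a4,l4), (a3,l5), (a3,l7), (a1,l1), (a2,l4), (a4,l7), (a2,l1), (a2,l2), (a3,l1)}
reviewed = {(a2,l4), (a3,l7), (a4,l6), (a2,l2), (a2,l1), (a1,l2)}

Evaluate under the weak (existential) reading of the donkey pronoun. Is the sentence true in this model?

"it" takes "a ledger" as antecedent — a donkey pronoun bound across the clause boundary.
Truth condition: for no (a,l) with requested(a,l) does reviewed(a,l) hold.
Restrictor pairs — does the scope hold? (a1,l1):fails  (a1,l5):fails  (a2,l1):holds  (a2,l2):holds  (a2,l4):holds  (a3,l1):fails  (a3,l4):fails  (a3,l5):fails  (a3,l7):holds  (a4,l4):fails  (a4,l7):fails
Scope holds for 4 pair(s), so the sentence is false.

False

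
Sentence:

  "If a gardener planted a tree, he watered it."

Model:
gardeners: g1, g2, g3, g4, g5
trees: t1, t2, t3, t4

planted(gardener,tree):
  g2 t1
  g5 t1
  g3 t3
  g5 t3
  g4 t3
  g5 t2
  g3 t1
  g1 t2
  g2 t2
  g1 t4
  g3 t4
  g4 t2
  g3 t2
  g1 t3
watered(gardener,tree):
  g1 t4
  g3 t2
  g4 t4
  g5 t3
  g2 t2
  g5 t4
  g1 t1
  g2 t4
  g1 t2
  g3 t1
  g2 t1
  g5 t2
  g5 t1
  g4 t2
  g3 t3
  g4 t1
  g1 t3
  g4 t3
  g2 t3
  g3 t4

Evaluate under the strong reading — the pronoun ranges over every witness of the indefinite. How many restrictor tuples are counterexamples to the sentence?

0

"it" takes "a tree" as antecedent — a donkey pronoun bound across the clause boundary.
Strong reading: for every (g,t) with planted(g,t), watered(g,t).
Restrictor pairs: (g1,t2) ✓  (g1,t3) ✓  (g1,t4) ✓  (g2,t1) ✓  (g2,t2) ✓  (g3,t1) ✓  (g3,t2) ✓  (g3,t3) ✓  (g3,t4) ✓  (g4,t2) ✓  (g4,t3) ✓  (g5,t1) ✓  (g5,t2) ✓  (g5,t3) ✓
Counterexamples (restrictor pairs failing the scope): 0.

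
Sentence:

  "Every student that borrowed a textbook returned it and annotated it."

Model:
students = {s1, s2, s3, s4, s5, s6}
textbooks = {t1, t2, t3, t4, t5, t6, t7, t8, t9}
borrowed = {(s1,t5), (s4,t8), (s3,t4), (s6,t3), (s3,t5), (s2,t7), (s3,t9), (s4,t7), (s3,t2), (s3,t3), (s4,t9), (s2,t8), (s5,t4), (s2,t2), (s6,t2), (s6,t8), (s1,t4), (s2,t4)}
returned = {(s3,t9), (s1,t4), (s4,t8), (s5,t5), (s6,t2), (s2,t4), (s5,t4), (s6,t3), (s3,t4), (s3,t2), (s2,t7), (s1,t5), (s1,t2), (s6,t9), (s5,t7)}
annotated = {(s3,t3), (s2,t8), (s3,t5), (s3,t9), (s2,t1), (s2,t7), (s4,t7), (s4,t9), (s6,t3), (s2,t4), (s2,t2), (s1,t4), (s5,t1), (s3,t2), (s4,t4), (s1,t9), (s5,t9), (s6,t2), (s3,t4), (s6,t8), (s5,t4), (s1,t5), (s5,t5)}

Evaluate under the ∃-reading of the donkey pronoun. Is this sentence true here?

False

"it" takes "a textbook" as antecedent — a donkey pronoun bound across the clause boundary.
Weak reading: every student s with some borrowed-textbook has at least one borrowed-textbook t such that returned(s,t) ∧ annotated(s,t).
Per student: s1:✓  s2:✓  s3:✓  s4:✗  s5:✓  s6:✓
s4 has no witness among its borrowed-textbooks.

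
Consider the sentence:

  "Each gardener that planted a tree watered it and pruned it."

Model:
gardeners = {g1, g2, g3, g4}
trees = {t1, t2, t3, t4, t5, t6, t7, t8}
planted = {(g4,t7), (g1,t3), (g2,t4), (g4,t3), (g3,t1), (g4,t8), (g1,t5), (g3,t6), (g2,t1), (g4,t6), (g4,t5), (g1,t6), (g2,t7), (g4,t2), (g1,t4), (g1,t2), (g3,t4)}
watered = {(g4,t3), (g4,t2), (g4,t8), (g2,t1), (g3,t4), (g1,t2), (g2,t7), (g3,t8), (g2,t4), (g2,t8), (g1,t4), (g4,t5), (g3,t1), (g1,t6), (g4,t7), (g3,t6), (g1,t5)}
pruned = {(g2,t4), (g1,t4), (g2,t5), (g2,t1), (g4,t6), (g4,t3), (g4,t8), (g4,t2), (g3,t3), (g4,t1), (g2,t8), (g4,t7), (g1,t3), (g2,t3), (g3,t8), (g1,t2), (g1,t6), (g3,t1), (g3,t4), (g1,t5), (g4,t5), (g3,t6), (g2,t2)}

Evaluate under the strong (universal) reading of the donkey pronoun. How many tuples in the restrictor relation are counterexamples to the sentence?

3

"it" takes "a tree" as antecedent — a donkey pronoun bound across the clause boundary.
Strong reading: for every (g,t) with planted(g,t), watered(g,t) ∧ pruned(g,t).
Restrictor pairs: (g1,t2) ✓  (g1,t3) ✗  (g1,t4) ✓  (g1,t5) ✓  (g1,t6) ✓  (g2,t1) ✓  (g2,t4) ✓  (g2,t7) ✗  (g3,t1) ✓  (g3,t4) ✓  (g3,t6) ✓  (g4,t2) ✓  (g4,t3) ✓  (g4,t5) ✓  (g4,t6) ✗  (g4,t7) ✓  (g4,t8) ✓
Counterexamples (restrictor pairs failing the scope): 3.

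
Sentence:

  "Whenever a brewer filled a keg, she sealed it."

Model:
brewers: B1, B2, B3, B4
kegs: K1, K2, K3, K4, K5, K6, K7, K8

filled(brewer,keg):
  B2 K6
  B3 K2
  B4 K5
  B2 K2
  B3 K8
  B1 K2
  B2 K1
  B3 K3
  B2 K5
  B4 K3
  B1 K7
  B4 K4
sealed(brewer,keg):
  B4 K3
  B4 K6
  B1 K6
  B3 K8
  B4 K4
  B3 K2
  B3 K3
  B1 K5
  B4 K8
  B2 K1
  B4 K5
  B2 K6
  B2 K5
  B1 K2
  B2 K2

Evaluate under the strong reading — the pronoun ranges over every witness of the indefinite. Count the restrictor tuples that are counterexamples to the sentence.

"it" takes "a keg" as antecedent — a donkey pronoun bound across the clause boundary.
Strong reading: for every (b,k) with filled(b,k), sealed(b,k).
Restrictor pairs: (B1,K2) ✓  (B1,K7) ✗  (B2,K1) ✓  (B2,K2) ✓  (B2,K5) ✓  (B2,K6) ✓  (B3,K2) ✓  (B3,K3) ✓  (B3,K8) ✓  (B4,K3) ✓  (B4,K4) ✓  (B4,K5) ✓
Counterexamples (restrictor pairs failing the scope): 1.

1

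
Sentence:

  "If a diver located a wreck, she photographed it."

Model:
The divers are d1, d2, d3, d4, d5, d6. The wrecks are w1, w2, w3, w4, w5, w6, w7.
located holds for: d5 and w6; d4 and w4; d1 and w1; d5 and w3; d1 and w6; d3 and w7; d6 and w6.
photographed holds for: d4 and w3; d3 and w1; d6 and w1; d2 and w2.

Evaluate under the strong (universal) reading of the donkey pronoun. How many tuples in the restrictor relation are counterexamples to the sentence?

7

"it" takes "a wreck" as antecedent — a donkey pronoun bound across the clause boundary.
Strong reading: for every (d,w) with located(d,w), photographed(d,w).
Restrictor pairs: (d1,w1) ✗  (d1,w6) ✗  (d3,w7) ✗  (d4,w4) ✗  (d5,w3) ✗  (d5,w6) ✗  (d6,w6) ✗
Counterexamples (restrictor pairs failing the scope): 7.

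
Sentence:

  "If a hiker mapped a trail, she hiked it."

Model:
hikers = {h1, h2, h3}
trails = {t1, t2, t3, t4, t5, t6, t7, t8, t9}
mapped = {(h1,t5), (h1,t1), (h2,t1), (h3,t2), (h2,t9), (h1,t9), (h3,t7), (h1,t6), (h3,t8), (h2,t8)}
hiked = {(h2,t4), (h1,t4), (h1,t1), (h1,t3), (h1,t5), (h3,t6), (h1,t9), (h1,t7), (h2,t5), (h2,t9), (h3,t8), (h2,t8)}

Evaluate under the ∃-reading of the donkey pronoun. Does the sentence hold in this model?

"it" takes "a trail" as antecedent — a donkey pronoun bound across the clause boundary.
Weak reading: every hiker h with some mapped-trail has at least one mapped-trail t such that hiked(h,t).
Per hiker: h1:✓  h2:✓  h3:✓
Every hiker in the restrictor has a witness.

True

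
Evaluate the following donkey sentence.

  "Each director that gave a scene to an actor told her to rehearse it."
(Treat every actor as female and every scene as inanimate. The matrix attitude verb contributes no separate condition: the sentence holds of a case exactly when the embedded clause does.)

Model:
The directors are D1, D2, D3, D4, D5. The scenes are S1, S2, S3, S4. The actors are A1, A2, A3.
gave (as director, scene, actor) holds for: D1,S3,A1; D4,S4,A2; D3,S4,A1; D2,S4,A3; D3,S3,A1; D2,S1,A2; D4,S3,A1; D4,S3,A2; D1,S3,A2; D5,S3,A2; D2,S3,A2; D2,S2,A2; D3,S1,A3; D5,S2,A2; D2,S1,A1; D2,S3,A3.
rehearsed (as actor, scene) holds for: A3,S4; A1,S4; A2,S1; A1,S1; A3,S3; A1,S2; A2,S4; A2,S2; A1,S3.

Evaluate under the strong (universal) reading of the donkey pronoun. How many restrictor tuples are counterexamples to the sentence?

5

"her" takes "an actor" as antecedent and "it" takes "a scene"; both are donkey pronouns co-varying with the restrictor.
Strong reading: for every (d,s,a) with gave(d,s,a), rehearsed(a,s).
Restrictor triples: (D1,S3,A1)→rehearsed(A1,S3) ✓  (D1,S3,A2)→rehearsed(A2,S3) ✗  (D2,S1,A1)→rehearsed(A1,S1) ✓  (D2,S1,A2)→rehearsed(A2,S1) ✓  (D2,S2,A2)→rehearsed(A2,S2) ✓  (D2,S3,A2)→rehearsed(A2,S3) ✗  (D2,S3,A3)→rehearsed(A3,S3) ✓  (D2,S4,A3)→rehearsed(A3,S4) ✓  (D3,S1,A3)→rehearsed(A3,S1) ✗  (D3,S3,A1)→rehearsed(A1,S3) ✓  (D3,S4,A1)→rehearsed(A1,S4) ✓  (D4,S3,A1)→rehearsed(A1,S3) ✓  (D4,S3,A2)→rehearsed(A2,S3) ✗  (D4,S4,A2)→rehearsed(A2,S4) ✓  (D5,S2,A2)→rehearsed(A2,S2) ✓  (D5,S3,A2)→rehearsed(A2,S3) ✗
Counterexamples (restrictor triples failing the scope): 5.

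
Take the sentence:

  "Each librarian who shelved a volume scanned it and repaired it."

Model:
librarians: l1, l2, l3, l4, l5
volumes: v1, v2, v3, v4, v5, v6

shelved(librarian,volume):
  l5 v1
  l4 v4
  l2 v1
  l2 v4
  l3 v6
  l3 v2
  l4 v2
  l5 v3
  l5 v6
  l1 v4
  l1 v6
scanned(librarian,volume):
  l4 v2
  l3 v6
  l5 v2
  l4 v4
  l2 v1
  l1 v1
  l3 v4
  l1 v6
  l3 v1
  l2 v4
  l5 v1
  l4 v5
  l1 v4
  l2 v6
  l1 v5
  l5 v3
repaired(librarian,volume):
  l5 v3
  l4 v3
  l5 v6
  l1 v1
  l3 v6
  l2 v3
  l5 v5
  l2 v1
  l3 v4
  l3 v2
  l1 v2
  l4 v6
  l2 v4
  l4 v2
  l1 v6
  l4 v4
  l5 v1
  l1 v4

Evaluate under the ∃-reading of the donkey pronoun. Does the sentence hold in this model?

"it" takes "a volume" as antecedent — a donkey pronoun bound across the clause boundary.
Weak reading: every librarian l with some shelved-volume has at least one shelved-volume v such that scanned(l,v) ∧ repaired(l,v).
Per librarian: l1:✓  l2:✓  l3:✓  l4:✓  l5:✓
Every librarian in the restrictor has a witness.

True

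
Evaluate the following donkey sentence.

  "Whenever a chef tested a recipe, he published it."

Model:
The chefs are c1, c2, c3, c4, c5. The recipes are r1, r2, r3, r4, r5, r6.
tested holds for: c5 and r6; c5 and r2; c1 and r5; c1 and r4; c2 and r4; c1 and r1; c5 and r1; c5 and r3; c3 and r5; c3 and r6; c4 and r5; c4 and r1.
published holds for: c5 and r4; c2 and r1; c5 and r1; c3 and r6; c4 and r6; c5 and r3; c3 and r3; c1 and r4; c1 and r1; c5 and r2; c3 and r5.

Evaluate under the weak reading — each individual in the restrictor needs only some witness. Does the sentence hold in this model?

False

"it" takes "a recipe" as antecedent — a donkey pronoun bound across the clause boundary.
Weak reading: every chef c with some tested-recipe has at least one tested-recipe r such that published(c,r).
Per chef: c1:✓  c2:✗  c3:✓  c4:✗  c5:✓
c2 has no witness among its tested-recipes.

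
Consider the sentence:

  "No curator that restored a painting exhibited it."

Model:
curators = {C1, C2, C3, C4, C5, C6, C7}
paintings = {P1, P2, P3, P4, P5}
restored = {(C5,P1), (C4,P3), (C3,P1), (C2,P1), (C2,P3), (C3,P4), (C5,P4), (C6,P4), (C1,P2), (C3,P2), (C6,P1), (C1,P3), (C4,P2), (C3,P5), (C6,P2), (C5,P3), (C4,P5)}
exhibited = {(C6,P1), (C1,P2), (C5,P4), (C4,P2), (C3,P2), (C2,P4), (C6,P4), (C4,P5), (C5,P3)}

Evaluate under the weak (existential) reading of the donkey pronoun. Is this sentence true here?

False

"it" takes "a painting" as antecedent — a donkey pronoun bound across the clause boundary.
Truth condition: for no (c,p) with restored(c,p) does exhibited(c,p) hold.
Restrictor pairs — does the scope hold? (C1,P2):holds  (C1,P3):fails  (C2,P1):fails  (C2,P3):fails  (C3,P1):fails  (C3,P2):holds  (C3,P4):fails  (C3,P5):fails  (C4,P2):holds  (C4,P3):fails  (C4,P5):holds  (C5,P1):fails  (C5,P3):holds  (C5,P4):holds  (C6,P1):holds  (C6,P2):fails  (C6,P4):holds
Scope holds for 8 pair(s), so the sentence is false.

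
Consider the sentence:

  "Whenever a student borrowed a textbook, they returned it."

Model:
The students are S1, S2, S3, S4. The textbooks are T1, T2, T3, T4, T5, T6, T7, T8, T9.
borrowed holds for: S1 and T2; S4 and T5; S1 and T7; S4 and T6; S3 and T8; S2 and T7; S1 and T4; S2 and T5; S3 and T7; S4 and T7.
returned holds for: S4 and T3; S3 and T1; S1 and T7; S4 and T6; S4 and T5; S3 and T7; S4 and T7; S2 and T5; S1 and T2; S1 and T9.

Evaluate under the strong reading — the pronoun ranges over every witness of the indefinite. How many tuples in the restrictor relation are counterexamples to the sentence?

3

"it" takes "a textbook" as antecedent — a donkey pronoun bound across the clause boundary.
Strong reading: for every (s,t) with borrowed(s,t), returned(s,t).
Restrictor pairs: (S1,T2) ✓  (S1,T4) ✗  (S1,T7) ✓  (S2,T5) ✓  (S2,T7) ✗  (S3,T7) ✓  (S3,T8) ✗  (S4,T5) ✓  (S4,T6) ✓  (S4,T7) ✓
Counterexamples (restrictor pairs failing the scope): 3.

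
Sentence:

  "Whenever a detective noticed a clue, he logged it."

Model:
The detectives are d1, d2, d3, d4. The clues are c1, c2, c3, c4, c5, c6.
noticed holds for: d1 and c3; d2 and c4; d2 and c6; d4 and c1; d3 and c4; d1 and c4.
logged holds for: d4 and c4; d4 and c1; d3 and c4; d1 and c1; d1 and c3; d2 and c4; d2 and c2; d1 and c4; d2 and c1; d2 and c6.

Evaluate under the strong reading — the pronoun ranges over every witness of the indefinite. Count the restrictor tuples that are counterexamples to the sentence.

0

"it" takes "a clue" as antecedent — a donkey pronoun bound across the clause boundary.
Strong reading: for every (d,c) with noticed(d,c), logged(d,c).
Restrictor pairs: (d1,c3) ✓  (d1,c4) ✓  (d2,c4) ✓  (d2,c6) ✓  (d3,c4) ✓  (d4,c1) ✓
Counterexamples (restrictor pairs failing the scope): 0.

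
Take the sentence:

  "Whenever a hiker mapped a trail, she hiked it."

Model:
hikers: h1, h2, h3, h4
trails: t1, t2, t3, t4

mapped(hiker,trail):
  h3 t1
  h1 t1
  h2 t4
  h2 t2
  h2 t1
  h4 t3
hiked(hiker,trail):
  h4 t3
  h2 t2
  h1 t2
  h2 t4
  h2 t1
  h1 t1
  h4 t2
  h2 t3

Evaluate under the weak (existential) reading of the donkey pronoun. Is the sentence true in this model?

"it" takes "a trail" as antecedent — a donkey pronoun bound across the clause boundary.
Weak reading: every hiker h with some mapped-trail has at least one mapped-trail t such that hiked(h,t).
Per hiker: h1:✓  h2:✓  h3:✗  h4:✓
h3 has no witness among its mapped-trails.

False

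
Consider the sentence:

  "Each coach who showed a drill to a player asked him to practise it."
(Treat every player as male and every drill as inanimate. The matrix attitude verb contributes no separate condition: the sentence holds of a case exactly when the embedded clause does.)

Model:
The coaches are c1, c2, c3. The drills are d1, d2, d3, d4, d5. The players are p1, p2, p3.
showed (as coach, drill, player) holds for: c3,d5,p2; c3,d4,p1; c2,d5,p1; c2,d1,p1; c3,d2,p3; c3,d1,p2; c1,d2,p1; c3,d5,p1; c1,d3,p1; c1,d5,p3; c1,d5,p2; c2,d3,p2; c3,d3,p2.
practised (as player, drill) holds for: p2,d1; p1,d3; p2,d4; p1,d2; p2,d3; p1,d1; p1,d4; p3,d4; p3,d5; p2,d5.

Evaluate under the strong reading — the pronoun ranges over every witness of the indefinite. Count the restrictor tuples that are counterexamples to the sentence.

"him" takes "a player" as antecedent and "it" takes "a drill"; both are donkey pronouns co-varying with the restrictor.
Strong reading: for every (c,d,p) with showed(c,d,p), practised(p,d).
Restrictor triples: (c1,d2,p1)→practised(p1,d2) ✓  (c1,d3,p1)→practised(p1,d3) ✓  (c1,d5,p2)→practised(p2,d5) ✓  (c1,d5,p3)→practised(p3,d5) ✓  (c2,d1,p1)→practised(p1,d1) ✓  (c2,d3,p2)→practised(p2,d3) ✓  (c2,d5,p1)→practised(p1,d5) ✗  (c3,d1,p2)→practised(p2,d1) ✓  (c3,d2,p3)→practised(p3,d2) ✗  (c3,d3,p2)→practised(p2,d3) ✓  (c3,d4,p1)→practised(p1,d4) ✓  (c3,d5,p1)→practised(p1,d5) ✗  (c3,d5,p2)→practised(p2,d5) ✓
Counterexamples (restrictor triples failing the scope): 3.

3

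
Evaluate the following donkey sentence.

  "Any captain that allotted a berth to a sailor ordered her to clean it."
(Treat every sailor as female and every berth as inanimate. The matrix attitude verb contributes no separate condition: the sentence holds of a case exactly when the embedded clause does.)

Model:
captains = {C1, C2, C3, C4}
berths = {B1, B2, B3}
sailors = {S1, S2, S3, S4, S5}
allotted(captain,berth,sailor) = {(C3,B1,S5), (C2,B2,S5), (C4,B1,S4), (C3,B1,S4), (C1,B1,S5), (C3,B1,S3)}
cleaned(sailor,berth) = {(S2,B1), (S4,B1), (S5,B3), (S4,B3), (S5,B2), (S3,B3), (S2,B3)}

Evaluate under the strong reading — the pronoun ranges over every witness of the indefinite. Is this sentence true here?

False

"her" takes "a sailor" as antecedent and "it" takes "a berth"; both are donkey pronouns co-varying with the restrictor.
Strong reading: for every (c,b,s) with allotted(c,b,s), cleaned(s,b).
Restrictor triples: (C1,B1,S5)→cleaned(S5,B1) ✗  (C2,B2,S5)→cleaned(S5,B2) ✓  (C3,B1,S3)→cleaned(S3,B1) ✗  (C3,B1,S4)→cleaned(S4,B1) ✓  (C3,B1,S5)→cleaned(S5,B1) ✗  (C4,B1,S4)→cleaned(S4,B1) ✓
Counterexample: (C1,B1,S5) — cleaned(S5,B1) does not hold.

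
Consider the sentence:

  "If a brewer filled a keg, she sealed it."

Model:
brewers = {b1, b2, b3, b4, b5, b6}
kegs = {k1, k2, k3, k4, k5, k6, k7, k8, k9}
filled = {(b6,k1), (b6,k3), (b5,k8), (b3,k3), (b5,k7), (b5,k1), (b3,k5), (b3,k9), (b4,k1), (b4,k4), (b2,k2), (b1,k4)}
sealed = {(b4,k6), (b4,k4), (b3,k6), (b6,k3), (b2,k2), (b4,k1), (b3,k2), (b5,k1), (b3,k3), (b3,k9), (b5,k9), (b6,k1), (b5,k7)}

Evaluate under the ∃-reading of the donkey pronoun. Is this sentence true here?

False

"it" takes "a keg" as antecedent — a donkey pronoun bound across the clause boundary.
Weak reading: every brewer b with some filled-keg has at least one filled-keg k such that sealed(b,k).
Per brewer: b1:✗  b2:✓  b3:✓  b4:✓  b5:✓  b6:✓
b1 has no witness among its filled-kegs.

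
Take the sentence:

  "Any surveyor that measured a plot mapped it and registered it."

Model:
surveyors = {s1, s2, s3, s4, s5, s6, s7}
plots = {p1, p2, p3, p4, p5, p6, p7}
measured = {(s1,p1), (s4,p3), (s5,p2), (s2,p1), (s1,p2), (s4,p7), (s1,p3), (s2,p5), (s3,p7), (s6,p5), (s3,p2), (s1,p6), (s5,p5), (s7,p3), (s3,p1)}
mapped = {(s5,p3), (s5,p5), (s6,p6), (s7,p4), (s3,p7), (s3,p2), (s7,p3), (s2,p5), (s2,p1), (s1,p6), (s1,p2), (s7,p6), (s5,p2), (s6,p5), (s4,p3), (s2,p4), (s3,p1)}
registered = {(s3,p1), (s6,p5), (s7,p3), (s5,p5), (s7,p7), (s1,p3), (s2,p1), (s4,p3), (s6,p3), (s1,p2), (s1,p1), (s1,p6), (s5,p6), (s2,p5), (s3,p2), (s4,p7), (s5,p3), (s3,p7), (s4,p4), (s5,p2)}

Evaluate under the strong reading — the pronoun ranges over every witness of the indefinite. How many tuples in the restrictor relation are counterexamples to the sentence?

"it" takes "a plot" as antecedent — a donkey pronoun bound across the clause boundary.
Strong reading: for every (s,p) with measured(s,p), mapped(s,p) ∧ registered(s,p).
Restrictor pairs: (s1,p1) ✗  (s1,p2) ✓  (s1,p3) ✗  (s1,p6) ✓  (s2,p1) ✓  (s2,p5) ✓  (s3,p1) ✓  (s3,p2) ✓  (s3,p7) ✓  (s4,p3) ✓  (s4,p7) ✗  (s5,p2) ✓  (s5,p5) ✓  (s6,p5) ✓  (s7,p3) ✓
Counterexamples (restrictor pairs failing the scope): 3.

3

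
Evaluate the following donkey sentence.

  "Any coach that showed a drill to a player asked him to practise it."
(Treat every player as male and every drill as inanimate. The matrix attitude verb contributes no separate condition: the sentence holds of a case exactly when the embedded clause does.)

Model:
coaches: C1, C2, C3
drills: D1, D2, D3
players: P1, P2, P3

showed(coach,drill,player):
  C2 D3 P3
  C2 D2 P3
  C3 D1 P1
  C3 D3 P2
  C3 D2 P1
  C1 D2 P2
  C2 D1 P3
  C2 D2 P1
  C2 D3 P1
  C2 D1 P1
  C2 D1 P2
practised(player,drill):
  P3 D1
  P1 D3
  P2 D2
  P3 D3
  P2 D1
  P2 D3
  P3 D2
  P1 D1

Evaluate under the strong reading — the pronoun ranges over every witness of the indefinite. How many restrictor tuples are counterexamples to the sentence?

"him" takes "a player" as antecedent and "it" takes "a drill"; both are donkey pronouns co-varying with the restrictor.
Strong reading: for every (c,d,p) with showed(c,d,p), practised(p,d).
Restrictor triples: (C1,D2,P2)→practised(P2,D2) ✓  (C2,D1,P1)→practised(P1,D1) ✓  (C2,D1,P2)→practised(P2,D1) ✓  (C2,D1,P3)→practised(P3,D1) ✓  (C2,D2,P1)→practised(P1,D2) ✗  (C2,D2,P3)→practised(P3,D2) ✓  (C2,D3,P1)→practised(P1,D3) ✓  (C2,D3,P3)→practised(P3,D3) ✓  (C3,D1,P1)→practised(P1,D1) ✓  (C3,D2,P1)→practised(P1,D2) ✗  (C3,D3,P2)→practised(P2,D3) ✓
Counterexamples (restrictor triples failing the scope): 2.

2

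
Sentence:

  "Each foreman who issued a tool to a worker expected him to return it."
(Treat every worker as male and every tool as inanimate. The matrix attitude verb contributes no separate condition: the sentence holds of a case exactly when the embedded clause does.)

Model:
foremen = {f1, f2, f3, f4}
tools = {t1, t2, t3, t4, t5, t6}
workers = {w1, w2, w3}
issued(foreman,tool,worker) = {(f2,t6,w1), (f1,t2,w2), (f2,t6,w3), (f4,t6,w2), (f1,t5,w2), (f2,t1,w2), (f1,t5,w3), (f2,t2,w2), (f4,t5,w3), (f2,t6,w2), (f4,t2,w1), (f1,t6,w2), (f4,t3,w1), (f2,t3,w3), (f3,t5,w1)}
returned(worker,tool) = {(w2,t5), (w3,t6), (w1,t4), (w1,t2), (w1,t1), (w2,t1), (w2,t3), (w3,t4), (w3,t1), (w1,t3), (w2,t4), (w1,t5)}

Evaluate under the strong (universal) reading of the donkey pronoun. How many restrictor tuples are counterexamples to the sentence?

"him" takes "a worker" as antecedent and "it" takes "a tool"; both are donkey pronouns co-varying with the restrictor.
Strong reading: for every (f,t,w) with issued(f,t,w), returned(w,t).
Restrictor triples: (f1,t2,w2)→returned(w2,t2) ✗  (f1,t5,w2)→returned(w2,t5) ✓  (f1,t5,w3)→returned(w3,t5) ✗  (f1,t6,w2)→returned(w2,t6) ✗  (f2,t1,w2)→returned(w2,t1) ✓  (f2,t2,w2)→returned(w2,t2) ✗  (f2,t3,w3)→returned(w3,t3) ✗  (f2,t6,w1)→returned(w1,t6) ✗  (f2,t6,w2)→returned(w2,t6) ✗  (f2,t6,w3)→returned(w3,t6) ✓  (f3,t5,w1)→returned(w1,t5) ✓  (f4,t2,w1)→returned(w1,t2) ✓  (f4,t3,w1)→returned(w1,t3) ✓  (f4,t5,w3)→returned(w3,t5) ✗  (f4,t6,w2)→returned(w2,t6) ✗
Counterexamples (restrictor triples failing the scope): 9.

9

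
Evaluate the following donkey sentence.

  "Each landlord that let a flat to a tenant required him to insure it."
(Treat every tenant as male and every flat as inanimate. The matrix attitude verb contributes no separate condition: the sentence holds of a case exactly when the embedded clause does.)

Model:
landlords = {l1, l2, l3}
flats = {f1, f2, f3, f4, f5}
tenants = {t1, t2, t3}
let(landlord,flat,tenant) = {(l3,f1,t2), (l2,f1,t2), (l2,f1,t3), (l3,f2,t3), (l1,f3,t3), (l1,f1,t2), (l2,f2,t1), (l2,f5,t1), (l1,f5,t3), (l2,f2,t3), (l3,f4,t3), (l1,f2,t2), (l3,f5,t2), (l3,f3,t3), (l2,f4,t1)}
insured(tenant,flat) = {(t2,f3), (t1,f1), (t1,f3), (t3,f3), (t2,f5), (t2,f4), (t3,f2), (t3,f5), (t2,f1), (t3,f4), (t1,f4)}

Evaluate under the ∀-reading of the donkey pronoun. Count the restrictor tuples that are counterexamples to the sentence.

4

"him" takes "a tenant" as antecedent and "it" takes "a flat"; both are donkey pronouns co-varying with the restrictor.
Strong reading: for every (l,f,t) with let(l,f,t), insured(t,f).
Restrictor triples: (l1,f1,t2)→insured(t2,f1) ✓  (l1,f2,t2)→insured(t2,f2) ✗  (l1,f3,t3)→insured(t3,f3) ✓  (l1,f5,t3)→insured(t3,f5) ✓  (l2,f1,t2)→insured(t2,f1) ✓  (l2,f1,t3)→insured(t3,f1) ✗  (l2,f2,t1)→insured(t1,f2) ✗  (l2,f2,t3)→insured(t3,f2) ✓  (l2,f4,t1)→insured(t1,f4) ✓  (l2,f5,t1)→insured(t1,f5) ✗  (l3,f1,t2)→insured(t2,f1) ✓  (l3,f2,t3)→insured(t3,f2) ✓  (l3,f3,t3)→insured(t3,f3) ✓  (l3,f4,t3)→insured(t3,f4) ✓  (l3,f5,t2)→insured(t2,f5) ✓
Counterexamples (restrictor triples failing the scope): 4.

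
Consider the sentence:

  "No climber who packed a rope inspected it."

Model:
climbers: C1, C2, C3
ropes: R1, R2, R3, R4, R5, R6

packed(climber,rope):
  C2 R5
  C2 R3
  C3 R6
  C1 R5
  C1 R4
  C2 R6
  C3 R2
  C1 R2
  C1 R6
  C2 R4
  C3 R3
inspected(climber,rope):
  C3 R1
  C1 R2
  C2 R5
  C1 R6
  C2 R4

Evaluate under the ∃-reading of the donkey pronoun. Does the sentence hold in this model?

False

"it" takes "a rope" as antecedent — a donkey pronoun bound across the clause boundary.
Truth condition: for no (c,r) with packed(c,r) does inspected(c,r) hold.
Restrictor pairs — does the scope hold? (C1,R2):holds  (C1,R4):fails  (C1,R5):fails  (C1,R6):holds  (C2,R3):fails  (C2,R4):holds  (C2,R5):holds  (C2,R6):fails  (C3,R2):fails  (C3,R3):fails  (C3,R6):fails
Scope holds for 4 pair(s), so the sentence is false.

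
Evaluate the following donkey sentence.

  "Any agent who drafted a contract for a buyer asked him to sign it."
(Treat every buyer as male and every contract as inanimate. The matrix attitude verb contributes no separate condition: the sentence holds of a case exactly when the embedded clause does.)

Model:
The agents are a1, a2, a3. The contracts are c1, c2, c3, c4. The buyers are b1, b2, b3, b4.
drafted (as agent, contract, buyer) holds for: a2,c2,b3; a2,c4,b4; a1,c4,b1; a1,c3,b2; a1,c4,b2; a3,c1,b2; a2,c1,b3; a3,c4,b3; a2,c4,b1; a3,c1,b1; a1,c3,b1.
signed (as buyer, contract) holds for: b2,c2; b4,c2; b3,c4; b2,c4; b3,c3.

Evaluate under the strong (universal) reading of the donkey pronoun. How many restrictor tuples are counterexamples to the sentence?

"him" takes "a buyer" as antecedent and "it" takes "a contract"; both are donkey pronouns co-varying with the restrictor.
Strong reading: for every (a,c,b) with drafted(a,c,b), signed(b,c).
Restrictor triples: (a1,c3,b1)→signed(b1,c3) ✗  (a1,c3,b2)→signed(b2,c3) ✗  (a1,c4,b1)→signed(b1,c4) ✗  (a1,c4,b2)→signed(b2,c4) ✓  (a2,c1,b3)→signed(b3,c1) ✗  (a2,c2,b3)→signed(b3,c2) ✗  (a2,c4,b1)→signed(b1,c4) ✗  (a2,c4,b4)→signed(b4,c4) ✗  (a3,c1,b1)→signed(b1,c1) ✗  (a3,c1,b2)→signed(b2,c1) ✗  (a3,c4,b3)→signed(b3,c4) ✓
Counterexamples (restrictor triples failing the scope): 9.

9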